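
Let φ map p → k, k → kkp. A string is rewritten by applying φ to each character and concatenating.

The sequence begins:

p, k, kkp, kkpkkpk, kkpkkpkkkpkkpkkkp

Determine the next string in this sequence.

Rewriting the 17 symbols of kkpkkpkkkpkkpkkkp one by one yields kkp kkp k kkp kkp k kkp kkp kkp k kkp kkp k kkp kkp kkp k; concatenated:

kkpkkpkkkpkkpkkkpkkpkkpkkkpkkpkkkpkkpkkpk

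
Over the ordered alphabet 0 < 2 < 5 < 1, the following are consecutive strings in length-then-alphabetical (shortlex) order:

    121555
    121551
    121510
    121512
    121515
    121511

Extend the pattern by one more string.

Find the rightmost character of 121511 below 1, bump it to the next letter, and reset everything to its right to 0.

121100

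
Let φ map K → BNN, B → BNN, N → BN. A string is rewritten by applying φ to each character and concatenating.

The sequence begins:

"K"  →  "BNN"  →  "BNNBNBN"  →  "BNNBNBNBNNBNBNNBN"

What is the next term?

BNNBNBNBNNBNBNNBNBNNBNBNBNNBNBNNBNBNBNNBN

Replace each of the 17 characters of BNNBNBNBNNBNBNNBN in place — BNN BN BN BNN BN BNN BN BNN BN BN BNN BN BNN BN BN BNN BN — and concatenate.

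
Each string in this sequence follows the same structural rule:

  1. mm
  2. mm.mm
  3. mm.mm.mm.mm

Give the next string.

s(k+1) = s(k)·.·s(k) — each term doubles the last with '.' between the halves.
Doubling mm.mm.mm.mm with '.' between the halves:

mm.mm.mm.mm.mm.mm.mm.mm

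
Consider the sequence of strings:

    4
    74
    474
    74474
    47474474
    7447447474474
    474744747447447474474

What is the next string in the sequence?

7447447474474474744747447447474474

This is a Fibonacci-style word recurrence s(k) = s(k−2)·s(k−1): e.g. 4·74 = 474.
The next term joins 7447447474474 and 474744747447447474474.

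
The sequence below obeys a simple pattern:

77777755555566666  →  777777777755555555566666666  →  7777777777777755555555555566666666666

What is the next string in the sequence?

77777777777777777755555555555555566666666666666

Each string has the form 7^{4n-2} 5^{3n} 6^{3n-1}, where the shown terms are n = 2, 3, 4.
Setting n = 5 gives 18, 15, 14 characters in each block.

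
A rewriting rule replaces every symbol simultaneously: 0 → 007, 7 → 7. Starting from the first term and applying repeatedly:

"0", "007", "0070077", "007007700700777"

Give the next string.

Rewriting the 15 symbols of 007007700700777 one by one yields 007 007 7 007 007 7 7 007 007 7 007 007 7 7 7; concatenated:

0070077007007770070077007007777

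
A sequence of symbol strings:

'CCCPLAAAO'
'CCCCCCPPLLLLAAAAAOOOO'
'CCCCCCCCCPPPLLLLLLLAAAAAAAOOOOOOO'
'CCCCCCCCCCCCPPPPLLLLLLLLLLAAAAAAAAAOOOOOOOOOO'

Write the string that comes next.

CCCCCCCCCCCCCCCPPPPPLLLLLLLLLLLLLAAAAAAAAAAAOOOOOOOOOOOOO

Term n consists of 3n C's, followed by n P's, followed by 3n-2 L's, followed by 2n+1 A's, followed by 3n-2 O's (n = 1, 2, …).
For the next term, n = 5, so the run lengths are 15, 5, 13, 11, 13.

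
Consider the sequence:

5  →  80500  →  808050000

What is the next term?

8080805000000

s(k+1) = 80·s(k)·00, so each term gains 80 as a prefix and 00 as a suffix.
One more step from 808050000 gives the answer.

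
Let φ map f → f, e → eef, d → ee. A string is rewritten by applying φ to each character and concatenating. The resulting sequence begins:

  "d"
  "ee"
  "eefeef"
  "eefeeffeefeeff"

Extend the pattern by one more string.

eefeeffeefeefffeefeeffeefeefff

Replace each of the 14 characters of eefeeffeefeeff in place — eef eef f eef eef f f eef eef f eef eef f f — and concatenate.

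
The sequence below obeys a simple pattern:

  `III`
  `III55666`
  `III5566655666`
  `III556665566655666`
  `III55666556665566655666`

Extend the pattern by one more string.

The strings grow by a fixed suffix 55666 each time.
One more step from III55666556665566655666 gives the answer.

III5566655666556665566655666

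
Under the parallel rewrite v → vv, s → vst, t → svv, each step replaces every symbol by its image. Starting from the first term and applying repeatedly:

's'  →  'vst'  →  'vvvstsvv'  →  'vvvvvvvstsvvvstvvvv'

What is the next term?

vvvvvvvvvvvvvvvstsvvvstvvvvvvvstsvvvvvvvvvv

Replace each of the 19 characters of vvvvvvvstsvvvstvvvv in place — vv vv vv vv vv vv vv vst svv vst vv vv vv vst svv vv vv vv vv — and concatenate.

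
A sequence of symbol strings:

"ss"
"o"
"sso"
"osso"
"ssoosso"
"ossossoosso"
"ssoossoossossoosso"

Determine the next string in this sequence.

ossossoossossoossoossossoosso

From term 3 onward, concatenate the second-to-last term with the last: ss·o = sso, o·sso = osso, …
So term 8 is ossossoosso·ssoossoossossoosso.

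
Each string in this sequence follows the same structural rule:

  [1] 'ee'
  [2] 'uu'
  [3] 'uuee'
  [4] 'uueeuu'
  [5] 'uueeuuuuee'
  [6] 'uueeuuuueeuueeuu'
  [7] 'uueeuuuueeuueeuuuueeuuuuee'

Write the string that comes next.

Each term (from the third on) is the previous term followed by the one before it: term 3 = uu·ee = uuee.
So term 8 is uueeuuuueeuueeuuuueeuuuuee·uueeuuuueeuueeuu.

uueeuuuueeuueeuuuueeuuuueeuueeuuuueeuueeuu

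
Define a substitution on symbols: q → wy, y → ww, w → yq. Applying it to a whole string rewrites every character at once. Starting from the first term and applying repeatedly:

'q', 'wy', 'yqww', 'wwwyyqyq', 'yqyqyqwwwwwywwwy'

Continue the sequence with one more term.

Rewriting the 16 symbols of yqyqyqwwwwwywwwy one by one yields ww wy ww wy ww wy yq yq yq yq yq ww yq yq yq ww; concatenated:

wwwywwwywwwyyqyqyqyqyqwwyqyqyqww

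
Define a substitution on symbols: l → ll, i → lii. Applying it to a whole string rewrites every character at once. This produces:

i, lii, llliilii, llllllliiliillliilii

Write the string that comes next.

Rewriting the 20 symbols of llllllliiliillliilii one by one yields ll ll ll ll ll ll ll lii lii ll lii lii ll ll ll lii lii ll lii lii; concatenated:

llllllllllllllliiliillliiliillllllliiliillliilii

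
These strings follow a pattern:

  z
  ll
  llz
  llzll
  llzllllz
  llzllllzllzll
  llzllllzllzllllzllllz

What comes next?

This is a Fibonacci-style word recurrence s(k) = s(k−1)·s(k−2): e.g. ll·z = llz.
The next term joins llzllllzllzllllzllllz and llzllllzllzll.

llzllllzllzllllzllllzllzllllzllzll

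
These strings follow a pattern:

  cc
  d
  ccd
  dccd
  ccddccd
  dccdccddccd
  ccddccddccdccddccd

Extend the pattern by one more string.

Each term (from the third on) is the two preceding terms concatenated in order: term 3 = cc·d = ccd.
The next term joins dccdccddccd and ccddccddccdccddccd.

dccdccddccdccddccddccdccddccd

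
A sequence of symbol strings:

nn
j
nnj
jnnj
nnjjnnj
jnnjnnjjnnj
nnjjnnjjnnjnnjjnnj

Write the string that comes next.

jnnjnnjjnnjnnjjnnjjnnjnnjjnnj

Each term (from the third on) is the two preceding terms concatenated in order: term 3 = nn·j = nnj.
So term 8 is jnnjnnjjnnj·nnjjnnjjnnjnnjjnnj.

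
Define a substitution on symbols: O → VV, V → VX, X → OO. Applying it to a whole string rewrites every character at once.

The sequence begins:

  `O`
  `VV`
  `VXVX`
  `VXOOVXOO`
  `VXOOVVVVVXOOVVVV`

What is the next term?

φ(VXOOVVVVVXOOVVVV) expands symbol-by-symbol to VX OO VV VV VX VX VX VX VX OO VV VV VX VX VX VX; joining the 16 pieces gives the next term.

VXOOVVVVVXVXVXVXVXOOVVVVVXVXVXVX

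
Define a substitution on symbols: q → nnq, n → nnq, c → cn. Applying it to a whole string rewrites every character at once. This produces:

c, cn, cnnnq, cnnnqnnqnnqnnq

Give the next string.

Rewriting the 14 symbols of cnnnqnnqnnqnnq one by one yields cn nnq nnq nnq nnq nnq nnq nnq nnq nnq nnq nnq nnq nnq; concatenated:

cnnnqnnqnnqnnqnnqnnqnnqnnqnnqnnqnnqnnqnnq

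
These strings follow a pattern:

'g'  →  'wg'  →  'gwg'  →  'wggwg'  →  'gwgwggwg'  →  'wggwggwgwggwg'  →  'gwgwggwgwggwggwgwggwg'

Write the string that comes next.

This is a Fibonacci-style word recurrence s(k) = s(k−2)·s(k−1): e.g. g·wg = gwg.
Continuing: wggwggwgwggwg · gwgwggwgwggwggwgwggwg gives term 8.

wggwggwgwggwggwgwggwgwggwggwgwggwg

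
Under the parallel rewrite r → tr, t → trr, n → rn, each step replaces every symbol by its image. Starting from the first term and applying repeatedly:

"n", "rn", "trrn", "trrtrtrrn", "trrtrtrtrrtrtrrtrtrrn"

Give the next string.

φ(trrtrtrtrrtrtrrtrtrrn) expands symbol-by-symbol to trr tr tr trr tr trr tr trr tr tr trr tr trr tr tr trr tr trr tr tr rn; joining the 21 pieces gives the next term.

trrtrtrtrrtrtrrtrtrrtrtrtrrtrtrrtrtrtrrtrtrrtrtrrn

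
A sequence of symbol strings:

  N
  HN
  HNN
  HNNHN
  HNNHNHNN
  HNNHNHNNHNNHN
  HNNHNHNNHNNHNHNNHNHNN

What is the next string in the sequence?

This is a Fibonacci-style word recurrence s(k) = s(k−1)·s(k−2): e.g. HN·N = HNN.
So term 8 is HNNHNHNNHNNHNHNNHNHNN·HNNHNHNNHNNHN.

HNNHNHNNHNNHNHNNHNHNNHNNHNHNNHNNHN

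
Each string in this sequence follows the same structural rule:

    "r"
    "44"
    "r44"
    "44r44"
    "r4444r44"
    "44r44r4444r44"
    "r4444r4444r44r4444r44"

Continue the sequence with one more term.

This is a Fibonacci-style word recurrence s(k) = s(k−2)·s(k−1): e.g. r·44 = r44.
The next term joins 44r44r4444r44 and r4444r4444r44r4444r44.

44r44r4444r44r4444r4444r44r4444r44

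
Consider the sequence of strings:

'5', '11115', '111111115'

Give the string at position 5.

11111111111111115

The strings grow by a fixed prefix 1111 each time.
From 111111115, 2 further steps: 111111115 → 1111111111115 → (answer).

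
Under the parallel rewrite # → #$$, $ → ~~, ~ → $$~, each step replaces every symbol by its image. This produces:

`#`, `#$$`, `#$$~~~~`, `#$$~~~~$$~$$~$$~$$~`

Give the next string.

#$$~~~~$$~$$~$$~$$~~~~~$$~~~~~$$~~~~~$$~~~~~$$~

φ(#$$~~~~$$~$$~$$~$$~) expands symbol-by-symbol to #$$ ~~ ~~ $$~ $$~ $$~ $$~ ~~ ~~ $$~ ~~ ~~ $$~ ~~ ~~ $$~ ~~ ~~ $$~; joining the 19 pieces gives the next term.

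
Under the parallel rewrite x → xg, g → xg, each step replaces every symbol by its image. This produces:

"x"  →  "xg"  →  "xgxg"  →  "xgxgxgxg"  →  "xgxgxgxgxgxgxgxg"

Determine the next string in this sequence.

Replace each of the 16 characters of xgxgxgxgxgxgxgxg in place — xg xg xg xg xg xg xg xg xg xg xg xg xg xg xg xg — and concatenate.

xgxgxgxgxgxgxgxgxgxgxgxgxgxgxgxg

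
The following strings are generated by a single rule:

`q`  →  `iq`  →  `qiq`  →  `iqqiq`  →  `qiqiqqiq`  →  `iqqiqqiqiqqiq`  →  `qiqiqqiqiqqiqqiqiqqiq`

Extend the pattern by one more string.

iqqiqqiqiqqiqqiqiqqiqiqqiqqiqiqqiq

This is a Fibonacci-style word recurrence s(k) = s(k−2)·s(k−1): e.g. q·iq = qiq.
So term 8 is iqqiqqiqiqqiq·qiqiqqiqiqqiqqiqiqqiq.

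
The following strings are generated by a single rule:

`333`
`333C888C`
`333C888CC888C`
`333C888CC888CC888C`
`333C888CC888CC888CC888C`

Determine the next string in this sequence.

333C888CC888CC888CC888CC888C

Every step adds C888C to the end: s(k+1) = s(k)·C888C.
So the next term is 333C888CC888CC888CC888C·C888C.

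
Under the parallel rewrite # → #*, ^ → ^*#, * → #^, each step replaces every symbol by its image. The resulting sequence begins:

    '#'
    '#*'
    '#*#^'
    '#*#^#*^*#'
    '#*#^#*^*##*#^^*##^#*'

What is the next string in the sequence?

Rewriting the 20 symbols of #*#^#*^*##*#^^*##^#* one by one yields #* #^ #* ^*# #* #^ ^*# #^ #* #* #^ #* ^*# ^*# #^ #* #* ^*# #* #^; concatenated:

#*#^#*^*##*#^^*##^#*#*#^#*^*#^*##^#*#*^*##*#^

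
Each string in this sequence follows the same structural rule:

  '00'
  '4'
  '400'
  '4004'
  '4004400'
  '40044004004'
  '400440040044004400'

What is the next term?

40044004004400440040044004004

This is a Fibonacci-style word recurrence s(k) = s(k−1)·s(k−2): e.g. 4·00 = 400.
So term 8 is 400440040044004400·40044004004.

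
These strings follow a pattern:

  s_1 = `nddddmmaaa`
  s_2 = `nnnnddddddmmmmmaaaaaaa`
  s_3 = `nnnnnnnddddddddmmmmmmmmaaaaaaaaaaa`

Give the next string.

nnnnnnnnnnddddddddddmmmmmmmmmmmaaaaaaaaaaaaaaa

Reading off run lengths: n runs 1, 4, 7; d runs 4, 6, 8; m runs 2, 5, 8; a runs 3, 7, 11 — each is linear in n (n = 1, 2, …).
For the next term, n = 4, so the run lengths are 10, 10, 11, 15.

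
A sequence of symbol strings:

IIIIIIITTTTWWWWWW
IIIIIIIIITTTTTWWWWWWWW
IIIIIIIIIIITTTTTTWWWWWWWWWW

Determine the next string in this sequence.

The n-th term is 2n+1 I's then n+1 T's then 2n W's, where the shown terms are n = 3, 4, 5.
At n = 6 the blocks have lengths 13, 7, 12.

IIIIIIIIIIIIITTTTTTTWWWWWWWWWWWW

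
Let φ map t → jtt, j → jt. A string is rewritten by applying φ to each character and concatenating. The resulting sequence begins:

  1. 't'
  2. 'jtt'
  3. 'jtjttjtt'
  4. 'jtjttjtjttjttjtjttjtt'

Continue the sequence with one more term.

Applying the rule to each of the 21 symbols of jtjttjtjttjttjtjttjtt gives the pieces jt jtt jt jtt jtt jt jtt jt jtt jtt jt jtt jtt jt jtt jt jtt jtt jt jtt jtt, which concatenate to the answer.

jtjttjtjttjttjtjttjtjttjttjtjttjttjtjttjtjttjttjtjttjtt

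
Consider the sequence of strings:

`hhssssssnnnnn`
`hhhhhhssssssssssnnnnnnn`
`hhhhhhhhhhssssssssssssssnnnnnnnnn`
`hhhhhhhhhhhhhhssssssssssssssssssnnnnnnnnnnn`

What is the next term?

hhhhhhhhhhhhhhhhhhssssssssssssssssssssssnnnnnnnnnnnnn

The n-th term is 4n-2 h's then 4n+2 s's then 2n+3 n's (n = 1, 2, …).
For the next term, n = 5, so the run lengths are 18, 22, 13.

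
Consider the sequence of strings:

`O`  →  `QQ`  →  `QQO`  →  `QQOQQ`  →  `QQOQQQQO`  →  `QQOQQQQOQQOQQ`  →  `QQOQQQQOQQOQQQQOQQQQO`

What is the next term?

From term 3 onward, concatenate the last term with the second-to-last: QQ·O = QQO, QQO·QQ = QQOQQ, …
Continuing: QQOQQQQOQQOQQQQOQQQQO · QQOQQQQOQQOQQ gives term 8.

QQOQQQQOQQOQQQQOQQQQOQQOQQQQOQQOQQ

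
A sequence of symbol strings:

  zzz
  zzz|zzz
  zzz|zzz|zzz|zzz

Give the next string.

Each string is two copies of the previous one joined by '|'.
One more doubling of zzz|zzz|zzz|zzz gives the answer.

zzz|zzz|zzz|zzz|zzz|zzz|zzz|zzz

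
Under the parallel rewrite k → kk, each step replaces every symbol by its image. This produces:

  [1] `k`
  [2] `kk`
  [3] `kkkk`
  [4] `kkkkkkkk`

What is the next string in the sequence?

Apply φ to kkkkkkkk symbol by symbol: k→kk, k→kk, k→kk, k→kk, k→kk, k→kk, k→kk, k→kk; joined: kk kk kk kk kk kk kk kk.

kkkkkkkkkkkkkkkk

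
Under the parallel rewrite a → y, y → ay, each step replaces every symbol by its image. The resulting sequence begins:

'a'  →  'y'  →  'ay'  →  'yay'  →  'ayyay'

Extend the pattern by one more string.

yayayyay

Expanding ayyay: a→y, y→ay, y→ay, a→y, y→ay. Concatenated: y ay ay y ay.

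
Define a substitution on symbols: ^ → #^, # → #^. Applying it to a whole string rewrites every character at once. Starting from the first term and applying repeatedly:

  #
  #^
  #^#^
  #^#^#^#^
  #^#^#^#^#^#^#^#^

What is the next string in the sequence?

φ(#^#^#^#^#^#^#^#^) expands symbol-by-symbol to #^ #^ #^ #^ #^ #^ #^ #^ #^ #^ #^ #^ #^ #^ #^ #^; joining the 16 pieces gives the next term.

#^#^#^#^#^#^#^#^#^#^#^#^#^#^#^#^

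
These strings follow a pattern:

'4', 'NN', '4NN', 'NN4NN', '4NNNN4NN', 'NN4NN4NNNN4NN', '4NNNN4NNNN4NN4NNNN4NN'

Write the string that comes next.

This is a Fibonacci-style word recurrence s(k) = s(k−2)·s(k−1): e.g. 4·NN = 4NN.
Continuing: NN4NN4NNNN4NN · 4NNNN4NNNN4NN4NNNN4NN gives term 8.

NN4NN4NNNN4NN4NNNN4NNNN4NN4NNNN4NN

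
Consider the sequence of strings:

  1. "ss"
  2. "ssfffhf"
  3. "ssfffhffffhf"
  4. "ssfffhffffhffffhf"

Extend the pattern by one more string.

ssfffhffffhffffhffffhf

Each term is the previous one with fffhf appended.
One more step from ssfffhffffhffffhf gives the answer.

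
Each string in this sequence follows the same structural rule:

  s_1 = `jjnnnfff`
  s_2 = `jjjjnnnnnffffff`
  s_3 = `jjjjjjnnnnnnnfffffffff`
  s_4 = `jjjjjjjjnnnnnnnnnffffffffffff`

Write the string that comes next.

jjjjjjjjjjnnnnnnnnnnnfffffffffffffff

Each string has the form j^{2n} n^{2n+1} f^{3n} (n = 1, 2, …).
Setting n = 5 gives 10, 11, 15 characters in each block.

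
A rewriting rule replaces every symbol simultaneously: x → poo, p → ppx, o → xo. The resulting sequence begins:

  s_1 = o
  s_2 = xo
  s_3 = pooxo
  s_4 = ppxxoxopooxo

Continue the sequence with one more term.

ppxppxpoopooxopooxoppxxoxopooxo

Expanding ppxxoxopooxo: p→ppx, p→ppx, x→poo, x→poo, o→xo, x→poo, o→xo, p→ppx, o→xo, o→xo, x→poo, o→xo. Concatenated: ppx ppx poo poo xo poo xo ppx xo xo poo xo.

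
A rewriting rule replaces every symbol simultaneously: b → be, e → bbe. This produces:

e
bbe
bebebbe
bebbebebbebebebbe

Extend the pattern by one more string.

bebbebebebbebebbebebebbebebbebebbebebebbe

Applying the rule to each of the 17 symbols of bebbebebbebebebbe gives the pieces be bbe be be bbe be bbe be be bbe be bbe be bbe be be bbe, which concatenate to the answer.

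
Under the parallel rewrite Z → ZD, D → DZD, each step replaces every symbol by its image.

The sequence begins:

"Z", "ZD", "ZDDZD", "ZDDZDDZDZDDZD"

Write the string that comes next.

ZDDZDDZDZDDZDDZDZDDZDZDDZDDZDZDDZD

φ(ZDDZDDZDZDDZD) expands symbol-by-symbol to ZD DZD DZD ZD DZD DZD ZD DZD ZD DZD DZD ZD DZD; joining the 13 pieces gives the next term.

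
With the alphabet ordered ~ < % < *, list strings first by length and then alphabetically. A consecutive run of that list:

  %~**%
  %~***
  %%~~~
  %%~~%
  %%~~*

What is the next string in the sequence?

%%~%~

The successor of %%~~* increments the rightmost position that isn't already * and resets every position after it to ~.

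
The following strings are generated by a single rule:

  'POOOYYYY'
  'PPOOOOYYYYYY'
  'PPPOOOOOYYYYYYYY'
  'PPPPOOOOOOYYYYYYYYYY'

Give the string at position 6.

The n-th term is n P's then n+2 O's then 2n+2 Y's (n = 1, 2, …).
For term 6, n = 6, so the run lengths are 6, 8, 14.

PPPPPPOOOOOOOOYYYYYYYYYYYYYY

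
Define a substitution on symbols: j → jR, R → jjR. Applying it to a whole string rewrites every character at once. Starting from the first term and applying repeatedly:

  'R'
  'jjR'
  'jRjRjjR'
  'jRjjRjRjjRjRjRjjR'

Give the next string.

jRjjRjRjRjjRjRjjRjRjRjjRjRjjRjRjjRjRjRjjR

Replace each of the 17 characters of jRjjRjRjjRjRjRjjR in place — jR jjR jR jR jjR jR jjR jR jR jjR jR jjR jR jjR jR jR jjR — and concatenate.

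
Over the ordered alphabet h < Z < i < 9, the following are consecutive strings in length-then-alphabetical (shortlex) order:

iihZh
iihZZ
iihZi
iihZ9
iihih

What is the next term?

iihiZ

Treat iihih as a base-4 numeral over the given alphabet and add one, carrying through any trailing 9's.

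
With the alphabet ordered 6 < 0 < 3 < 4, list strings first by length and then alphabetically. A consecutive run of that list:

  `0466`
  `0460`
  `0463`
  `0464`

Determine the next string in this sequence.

0406

Find the rightmost character of 0464 below 4, bump it to the next letter, and reset everything to its right to 6.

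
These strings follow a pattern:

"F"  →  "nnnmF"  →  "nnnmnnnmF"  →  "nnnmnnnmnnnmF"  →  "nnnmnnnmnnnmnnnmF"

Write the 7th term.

Each term is the previous one with nnnm prepended.
From nnnmnnnmnnnmnnnmF, 2 further steps: nnnmnnnmnnnmnnnmF → nnnmnnnmnnnmnnnmnnnmF → (answer).

nnnmnnnmnnnmnnnmnnnmnnnmF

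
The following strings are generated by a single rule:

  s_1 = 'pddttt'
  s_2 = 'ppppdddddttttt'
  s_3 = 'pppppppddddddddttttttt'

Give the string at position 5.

pppppppppppppddddddddddddddttttttttttt

Reading off run lengths: p runs 1, 4, 7; d runs 2, 5, 8; t runs 3, 5, 7 — each is linear in n (n = 1, 2, …).
For term 5, n = 5, so the run lengths are 13, 14, 11.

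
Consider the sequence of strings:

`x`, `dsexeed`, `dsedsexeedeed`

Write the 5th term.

dsedsedsedsexeedeedeedeed

Each term wraps the previous one in dse on the left and eed on the right.
From dsedsexeedeed, 2 further steps: dsedsexeedeed → dsedsedsexeedeedeed → (answer).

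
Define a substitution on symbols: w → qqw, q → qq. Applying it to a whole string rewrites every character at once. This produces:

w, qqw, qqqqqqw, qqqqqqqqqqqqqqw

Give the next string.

φ(qqqqqqqqqqqqqqw) expands symbol-by-symbol to qq qq qq qq qq qq qq qq qq qq qq qq qq qq qqw; joining the 15 pieces gives the next term.

qqqqqqqqqqqqqqqqqqqqqqqqqqqqqqw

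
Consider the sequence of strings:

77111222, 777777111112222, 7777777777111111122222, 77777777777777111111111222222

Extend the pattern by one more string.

777777777777777777111111111112222222

The n-th term is 4n-2 7's then 2n+1 1's then n+2 2's (n = 1, 2, …).
Setting n = 5 gives 18, 11, 7 characters in each block.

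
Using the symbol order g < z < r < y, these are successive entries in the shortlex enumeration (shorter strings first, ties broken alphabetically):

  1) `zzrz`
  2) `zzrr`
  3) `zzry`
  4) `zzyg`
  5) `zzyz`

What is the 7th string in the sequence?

Continuing the enumeration 2 steps past zzyz: zzyz → zzyr → (answer).

zzyy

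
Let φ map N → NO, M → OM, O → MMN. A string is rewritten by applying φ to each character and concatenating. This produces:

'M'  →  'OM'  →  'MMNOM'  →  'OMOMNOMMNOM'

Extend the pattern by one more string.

MMNOMMMNOMNOMMNOMOMNOMMNOM

Expanding OMOMNOMMNOM: O→MMN, M→OM, O→MMN, M→OM, N→NO, O→MMN, M→OM, M→OM, N→NO, O→MMN, M→OM. Concatenated: MMN OM MMN OM NO MMN OM OM NO MMN OM.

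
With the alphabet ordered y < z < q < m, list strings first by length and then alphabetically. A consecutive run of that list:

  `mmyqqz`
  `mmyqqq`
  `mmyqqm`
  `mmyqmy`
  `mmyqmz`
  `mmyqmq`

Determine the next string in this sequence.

Find the rightmost character of mmyqmq below m, bump it to the next letter, and reset everything to its right to y.

mmyqmm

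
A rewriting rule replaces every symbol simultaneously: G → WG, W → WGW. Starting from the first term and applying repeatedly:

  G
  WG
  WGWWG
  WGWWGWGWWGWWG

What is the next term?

Rewriting the 13 symbols of WGWWGWGWWGWWG one by one yields WGW WG WGW WGW WG WGW WG WGW WGW WG WGW WGW WG; concatenated:

WGWWGWGWWGWWGWGWWGWGWWGWWGWGWWGWWG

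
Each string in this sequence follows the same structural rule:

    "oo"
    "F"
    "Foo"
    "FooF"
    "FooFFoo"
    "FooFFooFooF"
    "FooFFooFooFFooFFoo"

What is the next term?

This is a Fibonacci-style word recurrence s(k) = s(k−1)·s(k−2): e.g. F·oo = Foo.
So term 8 is FooFFooFooFFooFFoo·FooFFooFooF.

FooFFooFooFFooFFooFooFFooFooF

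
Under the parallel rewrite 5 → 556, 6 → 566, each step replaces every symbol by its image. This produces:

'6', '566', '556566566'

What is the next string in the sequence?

Expanding 556566566: 5→556, 5→556, 6→566, 5→556, 6→566, 6→566, 5→556, 6→566, 6→566. Concatenated: 556 556 566 556 566 566 556 566 566.

556556566556566566556566566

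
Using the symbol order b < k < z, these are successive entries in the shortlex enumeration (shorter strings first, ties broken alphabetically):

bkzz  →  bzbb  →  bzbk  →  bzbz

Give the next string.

Treat bzbz as a base-3 numeral over the given alphabet and add one, carrying through any trailing z's.

bzkb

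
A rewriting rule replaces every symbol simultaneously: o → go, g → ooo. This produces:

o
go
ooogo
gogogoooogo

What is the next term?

Rewriting each symbol of gogogoooogo: g→ooo, o→go, g→ooo, o→go, g→ooo, o→go, o→go, o→go, o→go, g→ooo, o→go, which concatenates to ooo go ooo go ooo go go go go ooo go.

ooogoooogoooogogogogoooogo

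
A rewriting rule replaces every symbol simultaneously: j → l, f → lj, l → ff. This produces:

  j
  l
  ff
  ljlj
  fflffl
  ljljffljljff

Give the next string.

fflfflljljfflfflljlj

Rewriting each symbol of ljljffljljff: l→ff, j→l, l→ff, j→l, f→lj, f→lj, l→ff, j→l, l→ff, j→l, f→lj, f→lj, which concatenates to ff l ff l lj lj ff l ff l lj lj.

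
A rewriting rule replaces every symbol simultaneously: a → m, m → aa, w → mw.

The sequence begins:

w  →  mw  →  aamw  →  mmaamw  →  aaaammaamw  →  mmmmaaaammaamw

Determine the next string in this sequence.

aaaaaaaammmmaaaammaamw

Applying the rule to each of the 14 symbols of mmmmaaaammaamw gives the pieces aa aa aa aa m m m m aa aa m m aa mw, which concatenate to the answer.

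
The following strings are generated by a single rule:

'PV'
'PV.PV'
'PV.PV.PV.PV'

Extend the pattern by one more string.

Every step duplicates the string with '.' between the halves.
Doubling PV.PV.PV.PV with '.' between the halves:

PV.PV.PV.PV.PV.PV.PV.PV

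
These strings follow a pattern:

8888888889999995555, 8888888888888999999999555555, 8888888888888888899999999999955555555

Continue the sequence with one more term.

Each string has the form 8^{4n+1} 9^{3n} 5^{2n}, where the shown terms are n = 2, 3, 4.
At n = 5 the blocks have lengths 21, 15, 10.

8888888888888888888889999999999999995555555555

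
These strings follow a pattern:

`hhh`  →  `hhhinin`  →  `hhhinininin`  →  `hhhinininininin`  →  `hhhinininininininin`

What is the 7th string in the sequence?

Every step adds inin to the end: s(k+1) = s(k)·inin.
From hhhinininininininin, 2 further steps: hhhinininininininin → hhhinininininininininin → (answer).

hhhinininininininininininin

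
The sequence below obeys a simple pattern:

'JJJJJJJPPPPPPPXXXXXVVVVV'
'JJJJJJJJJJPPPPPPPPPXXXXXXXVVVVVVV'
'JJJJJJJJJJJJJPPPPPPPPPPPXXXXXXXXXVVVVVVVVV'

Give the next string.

Term n consists of 3n+1 J's, followed by 2n+3 P's, followed by 2n+1 X's, followed by 2n+1 V's, where the shown terms are n = 2, 3, 4.
Setting n = 5 gives 16, 13, 11, 11 characters in each block.

JJJJJJJJJJJJJJJJPPPPPPPPPPPPPXXXXXXXXXXXVVVVVVVVVVV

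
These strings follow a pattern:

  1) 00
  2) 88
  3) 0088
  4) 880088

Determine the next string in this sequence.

Each term (from the third on) is the two preceding terms concatenated in order: term 3 = 00·88 = 0088.
Continuing: 0088 · 880088 gives term 5.

0088880088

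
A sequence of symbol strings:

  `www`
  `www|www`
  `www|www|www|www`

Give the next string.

s(k+1) = s(k)·|·s(k) — each term doubles the last with '|' between the halves.
Doubling www|www|www|www with '|' between the halves:

www|www|www|www|www|www|www|www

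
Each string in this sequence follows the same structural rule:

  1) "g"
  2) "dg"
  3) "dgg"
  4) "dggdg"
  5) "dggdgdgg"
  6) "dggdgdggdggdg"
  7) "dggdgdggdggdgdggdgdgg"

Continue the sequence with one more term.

This is a Fibonacci-style word recurrence s(k) = s(k−1)·s(k−2): e.g. dg·g = dgg.
Continuing: dggdgdggdggdgdggdgdgg · dggdgdggdggdg gives term 8.

dggdgdggdggdgdggdgdggdggdgdggdggdg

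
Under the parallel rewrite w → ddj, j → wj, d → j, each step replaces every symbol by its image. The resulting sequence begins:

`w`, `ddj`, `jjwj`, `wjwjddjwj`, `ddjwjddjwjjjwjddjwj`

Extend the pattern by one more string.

Rewriting the 19 symbols of ddjwjddjwjjjwjddjwj one by one yields j j wj ddj wj j j wj ddj wj wj wj ddj wj j j wj ddj wj; concatenated:

jjwjddjwjjjwjddjwjwjwjddjwjjjwjddjwj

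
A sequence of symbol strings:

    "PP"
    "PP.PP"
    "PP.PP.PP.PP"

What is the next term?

s(k+1) = s(k)·.·s(k) — each term doubles the last with '.' between the halves.
One more doubling of PP.PP.PP.PP gives the answer.

PP.PP.PP.PP.PP.PP.PP.PP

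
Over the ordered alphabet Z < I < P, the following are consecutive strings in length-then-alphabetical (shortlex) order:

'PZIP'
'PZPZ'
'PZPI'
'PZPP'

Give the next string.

PIZZ

The successor of PZPP increments the rightmost position that isn't already P and resets every position after it to Z.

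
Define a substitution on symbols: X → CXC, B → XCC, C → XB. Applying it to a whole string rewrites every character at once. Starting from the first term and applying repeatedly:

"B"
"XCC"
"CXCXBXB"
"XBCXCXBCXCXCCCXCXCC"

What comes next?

CXCXCCXBCXCXBCXCXCCXBCXCXBCXCXBXBXBCXCXBCXCXBXB

Replace each of the 19 characters of XBCXCXBCXCXCCCXCXCC in place — CXC XCC XB CXC XB CXC XCC XB CXC XB CXC XB XB XB CXC XB CXC XB XB — and concatenate.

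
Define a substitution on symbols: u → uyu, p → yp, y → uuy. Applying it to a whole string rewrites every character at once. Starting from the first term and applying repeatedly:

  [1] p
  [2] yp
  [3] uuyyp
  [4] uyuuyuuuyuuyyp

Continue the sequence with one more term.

uyuuuyuyuuyuuuyuyuuyuuyuuuyuyuuyuuuyuuyyp

Replace each of the 14 characters of uyuuyuuuyuuyyp in place — uyu uuy uyu uyu uuy uyu uyu uyu uuy uyu uyu uuy uuy yp — and concatenate.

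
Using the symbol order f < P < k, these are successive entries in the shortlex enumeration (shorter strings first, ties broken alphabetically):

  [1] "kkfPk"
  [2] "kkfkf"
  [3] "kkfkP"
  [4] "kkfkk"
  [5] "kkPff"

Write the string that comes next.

kkPfP

Find the rightmost character of kkPff below k, bump it to the next letter, and reset everything to its right to f.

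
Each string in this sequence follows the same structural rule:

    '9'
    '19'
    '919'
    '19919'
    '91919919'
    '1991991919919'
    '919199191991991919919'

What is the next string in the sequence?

1991991919919919199191991991919919

This is a Fibonacci-style word recurrence s(k) = s(k−2)·s(k−1): e.g. 9·19 = 919.
The next term joins 1991991919919 and 919199191991991919919.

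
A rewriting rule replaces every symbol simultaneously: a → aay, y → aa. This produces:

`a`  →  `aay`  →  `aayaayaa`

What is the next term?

Apply φ to aayaayaa symbol by symbol: a→aay, a→aay, y→aa, a→aay, a→aay, y→aa, a→aay, a→aay; joined: aay aay aa aay aay aa aay aay.

aayaayaaaayaayaaaayaay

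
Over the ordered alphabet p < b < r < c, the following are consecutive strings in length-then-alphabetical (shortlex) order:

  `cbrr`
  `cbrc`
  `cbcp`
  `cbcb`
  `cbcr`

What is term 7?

crpp

Advancing 2 positions from cbcr through cbcr → cbcc reaches term 7.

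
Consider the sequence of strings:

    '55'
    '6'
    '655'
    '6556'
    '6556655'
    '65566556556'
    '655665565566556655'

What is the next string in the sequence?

65566556556655665565566556556

From term 3 onward, concatenate the last term with the second-to-last: 6·55 = 655, 655·6 = 6556, …
So term 8 is 655665565566556655·65566556556.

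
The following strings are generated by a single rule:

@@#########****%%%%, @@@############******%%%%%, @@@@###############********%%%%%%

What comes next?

Reading off run lengths: @ runs 2, 3, 4; # runs 9, 12, 15; * runs 4, 6, 8; % runs 4, 5, 6 — each is linear in n, where the shown terms are n = 2, 3, 4.
At n = 5 the blocks have lengths 5, 18, 10, 7.

@@@@@##################**********%%%%%%%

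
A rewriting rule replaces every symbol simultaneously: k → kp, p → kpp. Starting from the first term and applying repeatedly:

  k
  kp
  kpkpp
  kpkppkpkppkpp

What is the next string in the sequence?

Applying the rule to each of the 13 symbols of kpkppkpkppkpp gives the pieces kp kpp kp kpp kpp kp kpp kp kpp kpp kp kpp kpp, which concatenate to the answer.

kpkppkpkppkppkpkppkpkppkppkpkppkpp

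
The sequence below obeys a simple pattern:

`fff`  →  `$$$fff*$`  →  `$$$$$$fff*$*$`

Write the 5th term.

Each term wraps the previous one in $$$ on the left and *$ on the right.
From $$$$$$fff*$*$, 2 further steps: $$$$$$fff*$*$ → $$$$$$$$$fff*$*$*$ → (answer).

$$$$$$$$$$$$fff*$*$*$*$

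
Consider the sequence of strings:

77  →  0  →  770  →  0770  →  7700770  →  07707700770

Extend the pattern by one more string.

From term 3 onward, concatenate the second-to-last term with the last: 77·0 = 770, 0·770 = 0770, …
The next term joins 7700770 and 07707700770.

770077007707700770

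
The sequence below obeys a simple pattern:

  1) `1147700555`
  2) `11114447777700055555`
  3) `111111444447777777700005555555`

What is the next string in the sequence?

Term n consists of 2n 1's, followed by 2n-1 4's, followed by 3n-1 7's, followed by n+1 0's, followed by 2n+1 5's (n = 1, 2, …).
Setting n = 4 gives 8, 7, 11, 5, 9 characters in each block.

1111111144444447777777777700000555555555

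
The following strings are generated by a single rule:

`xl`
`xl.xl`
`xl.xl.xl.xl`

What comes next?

Every step duplicates the string with '.' between the halves.
One more doubling of xl.xl.xl.xl gives the answer.

xl.xl.xl.xl.xl.xl.xl.xl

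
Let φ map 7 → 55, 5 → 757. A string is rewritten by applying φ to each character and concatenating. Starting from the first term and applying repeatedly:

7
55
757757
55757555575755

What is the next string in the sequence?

75775755757557577577577575575755757757

φ(55757555575755) expands symbol-by-symbol to 757 757 55 757 55 757 757 757 757 55 757 55 757 757; joining the 14 pieces gives the next term.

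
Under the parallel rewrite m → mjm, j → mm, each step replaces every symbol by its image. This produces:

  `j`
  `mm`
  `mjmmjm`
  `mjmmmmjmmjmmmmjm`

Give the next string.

Rewriting the 16 symbols of mjmmmmjmmjmmmmjm one by one yields mjm mm mjm mjm mjm mjm mm mjm mjm mm mjm mjm mjm mjm mm mjm; concatenated:

mjmmmmjmmjmmjmmjmmmmjmmjmmmmjmmjmmjmmjmmmmjm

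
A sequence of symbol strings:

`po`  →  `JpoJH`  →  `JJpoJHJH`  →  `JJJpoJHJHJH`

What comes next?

s(k+1) = J·s(k)·JH, so each term gains J as a prefix and JH as a suffix.
Applying this once more to JJJpoJHJHJH:

JJJJpoJHJHJHJH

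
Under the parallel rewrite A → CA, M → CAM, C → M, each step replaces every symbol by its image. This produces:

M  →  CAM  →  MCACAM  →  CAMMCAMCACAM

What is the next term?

MCACAMCAMMCACAMMCAMCACAM

Apply φ to CAMMCAMCACAM symbol by symbol: C→M, A→CA, M→CAM, M→CAM, C→M, A→CA, M→CAM, C→M, A→CA, C→M, A→CA, M→CAM; joined: M CA CAM CAM M CA CAM M CA M CA CAM.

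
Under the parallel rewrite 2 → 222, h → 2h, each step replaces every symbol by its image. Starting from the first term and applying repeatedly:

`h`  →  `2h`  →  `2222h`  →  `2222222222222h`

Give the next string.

Applying the rule to each of the 14 symbols of 2222222222222h gives the pieces 222 222 222 222 222 222 222 222 222 222 222 222 222 2h, which concatenate to the answer.

2222222222222222222222222222222222222222h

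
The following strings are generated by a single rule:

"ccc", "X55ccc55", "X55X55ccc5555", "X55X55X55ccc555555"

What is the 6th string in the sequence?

Every step adds X55 to the front and 55 to the end of the previous string.
From X55X55X55ccc555555, 2 further steps: X55X55X55ccc555555 → X55X55X55X55ccc55555555 → (answer).

X55X55X55X55X55ccc5555555555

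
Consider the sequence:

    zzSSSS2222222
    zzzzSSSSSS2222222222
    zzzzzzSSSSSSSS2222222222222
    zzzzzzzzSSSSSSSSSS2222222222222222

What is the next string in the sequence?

zzzzzzzzzzSSSSSSSSSSSS2222222222222222222

Each string has the form z^{2n-2} S^{2n} 2^{3n+1}, where the shown terms are n = 2, 3, 4, 5.
For the next term, n = 6, so the run lengths are 10, 12, 19.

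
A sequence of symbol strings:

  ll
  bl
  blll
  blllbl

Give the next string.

From term 3 onward, concatenate the last term with the second-to-last: bl·ll = blll, blll·bl = blllbl, …
Continuing: blllbl · blll gives term 5.

blllblblll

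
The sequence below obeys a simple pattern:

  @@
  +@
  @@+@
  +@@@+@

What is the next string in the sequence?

@@+@+@@@+@

From term 3 onward, concatenate the second-to-last term with the last: @@·+@ = @@+@, +@·@@+@ = +@@@+@, …
Continuing: @@+@ · +@@@+@ gives term 5.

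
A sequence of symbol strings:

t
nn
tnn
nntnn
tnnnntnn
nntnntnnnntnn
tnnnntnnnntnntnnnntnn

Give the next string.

This is a Fibonacci-style word recurrence s(k) = s(k−2)·s(k−1): e.g. t·nn = tnn.
Continuing: nntnntnnnntnn · tnnnntnnnntnntnnnntnn gives term 8.

nntnntnnnntnntnnnntnnnntnntnnnntnn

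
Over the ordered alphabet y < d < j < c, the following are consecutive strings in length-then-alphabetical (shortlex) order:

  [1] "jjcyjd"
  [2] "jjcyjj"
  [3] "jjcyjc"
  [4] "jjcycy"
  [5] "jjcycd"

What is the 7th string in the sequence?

Stepping forward 2 times from jjcycd: jjcycd → jjcycj, then the target.

jjcycc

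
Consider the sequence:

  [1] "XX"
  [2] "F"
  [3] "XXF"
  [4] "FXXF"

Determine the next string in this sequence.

This is a Fibonacci-style word recurrence s(k) = s(k−2)·s(k−1): e.g. XX·F = XXF.
So term 5 is XXF·FXXF.

XXFFXXF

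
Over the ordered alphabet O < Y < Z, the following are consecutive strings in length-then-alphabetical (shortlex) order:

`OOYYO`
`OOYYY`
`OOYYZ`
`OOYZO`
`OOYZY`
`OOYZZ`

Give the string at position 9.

OOZOZ

Continuing the enumeration 3 steps past OOYZZ: OOYZZ → OOZOO → OOZOY → (answer).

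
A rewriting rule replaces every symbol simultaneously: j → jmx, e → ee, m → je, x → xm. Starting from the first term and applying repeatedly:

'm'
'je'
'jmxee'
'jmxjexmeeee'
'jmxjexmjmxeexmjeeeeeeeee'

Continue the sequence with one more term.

Replace each of the 24 characters of jmxjexmjmxeexmjeeeeeeeee in place — jmx je xm jmx ee xm je jmx je xm ee ee xm je jmx ee ee ee ee ee ee ee ee ee — and concatenate.

jmxjexmjmxeexmjejmxjexmeeeexmjejmxeeeeeeeeeeeeeeeeee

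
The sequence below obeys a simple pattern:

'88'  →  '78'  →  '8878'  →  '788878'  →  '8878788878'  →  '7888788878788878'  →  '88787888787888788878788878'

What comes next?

788878887878887888787888787888788878788878

From term 3 onward, concatenate the second-to-last term with the last: 88·78 = 8878, 78·8878 = 788878, …
Continuing: 7888788878788878 · 88787888787888788878788878 gives term 8.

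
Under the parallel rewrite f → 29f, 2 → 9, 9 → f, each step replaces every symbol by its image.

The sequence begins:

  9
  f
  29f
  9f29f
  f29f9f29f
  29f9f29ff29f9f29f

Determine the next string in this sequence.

Rewriting the 17 symbols of 29f9f29ff29f9f29f one by one yields 9 f 29f f 29f 9 f 29f 29f 9 f 29f f 29f 9 f 29f; concatenated:

9f29ff29f9f29f29f9f29ff29f9f29f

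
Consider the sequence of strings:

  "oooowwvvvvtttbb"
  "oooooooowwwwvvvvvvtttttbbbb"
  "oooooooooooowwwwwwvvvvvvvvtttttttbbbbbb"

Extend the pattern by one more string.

oooooooooooooooowwwwwwwwvvvvvvvvvvtttttttttbbbbbbbb

Each string has the form o^{4n} w^{2n} v^{2n+2} t^{2n+1} b^{2n} (n = 1, 2, …).
For the next term, n = 4, so the run lengths are 16, 8, 10, 9, 8.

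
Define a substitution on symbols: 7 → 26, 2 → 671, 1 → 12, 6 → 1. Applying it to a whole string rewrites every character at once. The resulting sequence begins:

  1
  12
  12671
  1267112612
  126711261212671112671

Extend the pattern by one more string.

Rewriting the 21 symbols of 126711261212671112671 one by one yields 12 671 1 26 12 12 671 1 12 671 12 671 1 26 12 12 12 671 1 26 12; concatenated:

1267112612126711126711267112612121267112612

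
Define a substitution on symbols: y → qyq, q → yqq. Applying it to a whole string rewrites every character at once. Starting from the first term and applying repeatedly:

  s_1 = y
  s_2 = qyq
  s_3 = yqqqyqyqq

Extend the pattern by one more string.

qyqyqqyqqyqqqyqyqqqyqyqqyqq

Apply φ to yqqqyqyqq symbol by symbol: y→qyq, q→yqq, q→yqq, q→yqq, y→qyq, q→yqq, y→qyq, q→yqq, q→yqq; joined: qyq yqq yqq yqq qyq yqq qyq yqq yqq.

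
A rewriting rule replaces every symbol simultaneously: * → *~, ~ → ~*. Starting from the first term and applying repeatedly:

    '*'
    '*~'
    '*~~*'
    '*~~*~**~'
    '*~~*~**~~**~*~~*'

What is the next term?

Rewriting the 16 symbols of *~~*~**~~**~*~~* one by one yields *~ ~* ~* *~ ~* *~ *~ ~* ~* *~ *~ ~* *~ ~* ~* *~; concatenated:

*~~*~**~~**~*~~*~**~*~~**~~*~**~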